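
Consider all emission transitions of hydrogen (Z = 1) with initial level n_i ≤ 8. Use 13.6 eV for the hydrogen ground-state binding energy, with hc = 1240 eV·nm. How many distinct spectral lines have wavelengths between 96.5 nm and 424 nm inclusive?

6

Enumerate all n_i → n_f pairs with 1 ≤ n_f < n_i ≤ 8 and compute λ = 1240 / [13.6·1·(1/n_f² − 1/n_i²)].
Lines falling in [96.5, 424] nm: 4→1 (97.25 nm), 3→1 (102.6 nm), 2→1 (121.6 nm), 8→2 (389.0 nm), 7→2 (397.1 nm), 6→2 (410.3 nm).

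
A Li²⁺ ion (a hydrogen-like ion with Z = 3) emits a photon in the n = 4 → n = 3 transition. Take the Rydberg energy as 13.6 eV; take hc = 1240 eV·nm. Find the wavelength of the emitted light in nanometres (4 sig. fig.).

For Z = 3 the level energies scale as Z², so the effective Rydberg energy is 13.6 × 9 = 122.4 eV.
ΔE = 122.4 × (1/3² − 1/4²) = 122.4 × 0.04861 = 5.950 eV.
λ = hc/ΔE = 1240 / 5.950 = 208.4 nm.

208.4 nm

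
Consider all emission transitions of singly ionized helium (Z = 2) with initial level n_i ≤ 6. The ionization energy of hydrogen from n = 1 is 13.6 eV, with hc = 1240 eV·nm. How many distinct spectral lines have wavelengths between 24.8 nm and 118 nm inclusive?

4

Enumerate all n_i → n_f pairs with 1 ≤ n_f < n_i ≤ 6 and compute λ = 1240 / [13.6·4·(1/n_f² − 1/n_i²)].
Lines falling in [24.8, 118] nm: 3→1 (25.64 nm), 2→1 (30.39 nm), 6→2 (102.6 nm), 5→2 (108.5 nm).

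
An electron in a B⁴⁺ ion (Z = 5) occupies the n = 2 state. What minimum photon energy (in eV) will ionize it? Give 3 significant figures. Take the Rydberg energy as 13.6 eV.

E_n = −13.6 Z²/n² = −340.0/n² eV for Z = 5.
E_2 = −340.0/4 = −85.0 eV, so ionization (to E = 0) requires 85.0 eV.

85.0 eV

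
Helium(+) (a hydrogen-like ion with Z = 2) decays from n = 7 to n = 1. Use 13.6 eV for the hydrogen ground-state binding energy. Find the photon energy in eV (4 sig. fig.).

53.29 eV

The Bohr energies scale as Z², so for Z = 2: E_n = −54.40/n² eV.
E_7 = −54.40/49 = −1.110 eV and E_1 = −54.40/1 = −54.40 eV.
The photon energy is |E_7 − E_1| = 53.29 eV.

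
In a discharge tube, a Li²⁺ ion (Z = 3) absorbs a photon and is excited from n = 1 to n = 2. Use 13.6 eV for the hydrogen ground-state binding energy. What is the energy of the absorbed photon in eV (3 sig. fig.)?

The Bohr energies scale as Z², so for Z = 3: E_n = −122.4/n² eV.
E_2 = −122.4/4 = −30.60 eV and E_1 = −122.4/1 = −122.4 eV.
The photon energy is |E_2 − E_1| = 91.8 eV.

91.8 eV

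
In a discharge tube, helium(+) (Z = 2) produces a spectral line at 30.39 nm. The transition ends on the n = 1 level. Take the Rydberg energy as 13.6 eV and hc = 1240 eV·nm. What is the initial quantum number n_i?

The photon energy is ΔE = hc/λ = 1240 / 30.39 = 40.80 eV.
With Z = 2, ΔE = 54.40 × (1/n_f² − 1/n_i²), so 1/n_f² − 1/n_i² = 0.7501.
With n_f = 1: 1/n_i² = 1/1 − 0.7501 = 0.2499, so n_i ≈ 2.00.

n_i = 2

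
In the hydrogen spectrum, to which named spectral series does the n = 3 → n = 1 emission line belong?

Lyman

The series is set by the lower level: n_f = 1 is the Lyman series.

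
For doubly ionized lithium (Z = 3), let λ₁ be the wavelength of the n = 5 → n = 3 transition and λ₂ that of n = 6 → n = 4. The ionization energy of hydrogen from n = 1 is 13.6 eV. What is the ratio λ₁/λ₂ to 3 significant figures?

0.488

λ ∝ 1/ΔE ∝ 1/(1/n_f² − 1/n_i²), and the Z² and hc factors cancel in the ratio.
λ₁/λ₂ = (1/4² − 1/6²)/(1/3² − 1/5²) = 0.03472/0.07111 = 0.488.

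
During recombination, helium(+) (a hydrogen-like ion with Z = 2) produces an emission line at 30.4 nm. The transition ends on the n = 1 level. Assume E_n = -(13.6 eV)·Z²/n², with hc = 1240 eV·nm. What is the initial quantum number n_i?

n_i = 2

The photon energy is ΔE = hc/λ = 1240 / 30.4 = 40.79 eV.
With Z = 2, ΔE = 54.40 × (1/n_f² − 1/n_i²), so 1/n_f² − 1/n_i² = 0.7498.
With n_f = 1: 1/n_i² = 1/1 − 0.7498 = 0.2502, so n_i ≈ 2.00.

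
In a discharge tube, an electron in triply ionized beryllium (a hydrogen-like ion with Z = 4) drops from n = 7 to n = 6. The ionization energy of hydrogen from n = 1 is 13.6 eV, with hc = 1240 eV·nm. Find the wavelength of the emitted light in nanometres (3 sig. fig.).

For Z = 4 the level energies scale as Z², so the effective Rydberg energy is 13.6 × 16 = 217.6 eV.
ΔE = 217.6 × (1/6² − 1/7²) = 217.6 × 0.007370 = 1.604 eV.
λ = hc/ΔE = 1240 / 1.604 = 773 nm.

773 nm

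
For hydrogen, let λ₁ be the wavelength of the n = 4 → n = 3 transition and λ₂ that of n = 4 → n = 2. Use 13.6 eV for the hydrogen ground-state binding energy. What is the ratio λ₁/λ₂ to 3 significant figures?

3.86

λ ∝ 1/ΔE ∝ 1/(1/n_f² − 1/n_i²), and the Z² and hc factors cancel in the ratio.
λ₁/λ₂ = (1/2² − 1/4²)/(1/3² − 1/4²) = 0.1875/0.04861 = 3.86.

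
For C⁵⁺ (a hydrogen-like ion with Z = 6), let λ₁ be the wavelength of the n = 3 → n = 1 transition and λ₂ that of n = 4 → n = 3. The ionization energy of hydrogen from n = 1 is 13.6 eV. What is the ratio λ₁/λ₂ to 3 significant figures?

0.0547

λ ∝ 1/ΔE ∝ 1/(1/n_f² − 1/n_i²), and the Z² and hc factors cancel in the ratio.
λ₁/λ₂ = (1/3² − 1/4²)/(1/1² − 1/3²) = 0.04861/0.8889 = 0.0547.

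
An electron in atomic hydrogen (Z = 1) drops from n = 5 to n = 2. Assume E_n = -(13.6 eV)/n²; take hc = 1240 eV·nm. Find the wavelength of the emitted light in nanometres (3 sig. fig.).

ΔE = 13.60 × (1/2² − 1/5²) = 13.60 × 0.2100 = 2.856 eV.
λ = hc/ΔE = 1240 / 2.856 = 434 nm.
This line belongs to the Balmer series.

434 nm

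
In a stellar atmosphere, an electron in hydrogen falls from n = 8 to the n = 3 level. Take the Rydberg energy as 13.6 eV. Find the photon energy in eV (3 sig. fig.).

1.30 eV

E_8 = −13.60/64 = −0.2125 eV and E_3 = −13.60/9 = −1.511 eV.
The photon energy is |E_8 − E_3| = 1.30 eV.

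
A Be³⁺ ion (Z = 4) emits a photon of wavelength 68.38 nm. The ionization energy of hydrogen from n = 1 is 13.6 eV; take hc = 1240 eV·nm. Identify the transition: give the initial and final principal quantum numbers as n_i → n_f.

The photon energy is ΔE = hc/λ = 1240 / 68.38 = 18.13 eV.
With Z = 4, ΔE = 217.6 × (1/n_f² − 1/n_i²), so 1/n_f² − 1/n_i² = 0.08334.
Trying n_f = 3 gives 1/n_i² = 0.02777, i.e. n_i ≈ 6; this pair matches.

n_i = 6, n_f = 3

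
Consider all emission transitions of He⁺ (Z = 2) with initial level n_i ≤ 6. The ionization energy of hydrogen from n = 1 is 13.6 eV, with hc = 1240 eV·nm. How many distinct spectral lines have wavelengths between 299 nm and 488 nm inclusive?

Enumerate all n_i → n_f pairs with 1 ≤ n_f < n_i ≤ 6 and compute λ = 1240 / [13.6·4·(1/n_f² − 1/n_i²)].
Lines falling in [299, 488] nm: 5→3 (320.5 nm), 4→3 (468.9 nm).

2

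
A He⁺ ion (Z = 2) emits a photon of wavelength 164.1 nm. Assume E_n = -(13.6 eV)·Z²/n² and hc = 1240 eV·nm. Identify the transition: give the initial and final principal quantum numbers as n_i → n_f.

n_i = 3, n_f = 2

The photon energy is ΔE = hc/λ = 1240 / 164.1 = 7.556 eV.
With Z = 2, ΔE = 54.40 × (1/n_f² − 1/n_i²), so 1/n_f² − 1/n_i² = 0.1389.
Trying n_f = 2 gives 1/n_i² = 0.1111, i.e. n_i ≈ 3; this pair matches.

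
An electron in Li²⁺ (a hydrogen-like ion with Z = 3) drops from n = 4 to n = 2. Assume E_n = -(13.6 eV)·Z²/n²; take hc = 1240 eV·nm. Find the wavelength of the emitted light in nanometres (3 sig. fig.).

For Z = 3 the level energies scale as Z², so the effective Rydberg energy is 13.6 × 9 = 122.4 eV.
ΔE = 122.4 × (1/2² − 1/4²) = 122.4 × 0.1875 = 22.95 eV.
λ = hc/ΔE = 1240 / 22.95 = 54.0 nm.

54.0 nm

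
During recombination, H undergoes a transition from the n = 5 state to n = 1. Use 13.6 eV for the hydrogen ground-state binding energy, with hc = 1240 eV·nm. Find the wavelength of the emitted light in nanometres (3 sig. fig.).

95.0 nm

ΔE = 13.60 × (1/1² − 1/5²) = 13.60 × 0.9600 = 13.06 eV.
λ = hc/ΔE = 1240 / 13.06 = 95.0 nm.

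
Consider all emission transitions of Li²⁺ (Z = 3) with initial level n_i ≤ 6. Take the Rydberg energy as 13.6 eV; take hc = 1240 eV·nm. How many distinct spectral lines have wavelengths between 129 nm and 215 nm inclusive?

Enumerate all n_i → n_f pairs with 1 ≤ n_f < n_i ≤ 6 and compute λ = 1240 / [13.6·9·(1/n_f² − 1/n_i²)].
Lines falling in [129, 215] nm: 5→3 (142.5 nm), 4→3 (208.4 nm).

2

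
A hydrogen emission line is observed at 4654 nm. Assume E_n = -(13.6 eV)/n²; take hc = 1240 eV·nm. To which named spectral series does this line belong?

ΔE = 1240/4654 = 0.2664 eV.
This matches 13.6 × (1/5² − 1/7²), so n_f = 5: the Pfund series.

Pfund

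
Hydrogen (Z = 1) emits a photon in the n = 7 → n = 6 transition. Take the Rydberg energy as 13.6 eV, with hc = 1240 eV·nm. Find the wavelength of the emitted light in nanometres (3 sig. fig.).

ΔE = 13.60 × (1/6² − 1/7²) = 13.60 × 0.007370 = 0.1002 eV.
λ = hc/ΔE = 1240 / 0.1002 = 12400 nm.

12400 nm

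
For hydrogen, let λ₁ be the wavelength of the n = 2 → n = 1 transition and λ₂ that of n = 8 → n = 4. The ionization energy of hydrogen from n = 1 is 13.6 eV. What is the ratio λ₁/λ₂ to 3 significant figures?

0.0625

λ ∝ 1/ΔE ∝ 1/(1/n_f² − 1/n_i²), and the Z² and hc factors cancel in the ratio.
λ₁/λ₂ = (1/4² − 1/8²)/(1/1² − 1/2²) = 0.04688/0.7500 = 0.0625.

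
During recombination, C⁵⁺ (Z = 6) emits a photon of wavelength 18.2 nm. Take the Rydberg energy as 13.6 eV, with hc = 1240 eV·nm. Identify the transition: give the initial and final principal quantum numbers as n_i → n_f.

The photon energy is ΔE = hc/λ = 1240 / 18.2 = 68.13 eV.
With Z = 6, ΔE = 489.6 × (1/n_f² − 1/n_i²), so 1/n_f² − 1/n_i² = 0.1392.
Trying n_f = 2 gives 1/n_i² = 0.1108, i.e. n_i ≈ 3; this pair matches.

n_i = 3, n_f = 2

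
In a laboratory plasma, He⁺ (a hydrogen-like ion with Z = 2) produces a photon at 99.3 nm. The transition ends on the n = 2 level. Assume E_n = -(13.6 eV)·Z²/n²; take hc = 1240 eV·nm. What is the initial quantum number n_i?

n_i = 7

The photon energy is ΔE = hc/λ = 1240 / 99.3 = 12.49 eV.
With Z = 2, ΔE = 54.40 × (1/n_f² − 1/n_i²), so 1/n_f² − 1/n_i² = 0.2295.
With n_f = 2: 1/n_i² = 1/4 − 0.2295 = 0.02045, so n_i ≈ 6.99.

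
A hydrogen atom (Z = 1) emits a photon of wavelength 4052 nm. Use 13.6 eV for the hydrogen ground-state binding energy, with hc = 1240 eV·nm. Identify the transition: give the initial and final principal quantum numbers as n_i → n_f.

n_i = 5, n_f = 4

The photon energy is ΔE = hc/λ = 1240 / 4052 = 0.3060 eV.
With Z = 1, ΔE = 13.60 × (1/n_f² − 1/n_i²), so 1/n_f² − 1/n_i² = 0.02250.
Trying n_f = 4 gives 1/n_i² = 0.04000, i.e. n_i ≈ 5; this pair matches.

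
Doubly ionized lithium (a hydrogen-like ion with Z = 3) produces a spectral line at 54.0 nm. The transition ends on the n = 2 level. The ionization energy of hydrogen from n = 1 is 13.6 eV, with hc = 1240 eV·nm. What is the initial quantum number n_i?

The photon energy is ΔE = hc/λ = 1240 / 54.0 = 22.96 eV.
With Z = 3, ΔE = 122.4 × (1/n_f² − 1/n_i²), so 1/n_f² − 1/n_i² = 0.1876.
With n_f = 2: 1/n_i² = 1/4 − 0.1876 = 0.06239, so n_i ≈ 4.00.

n_i = 4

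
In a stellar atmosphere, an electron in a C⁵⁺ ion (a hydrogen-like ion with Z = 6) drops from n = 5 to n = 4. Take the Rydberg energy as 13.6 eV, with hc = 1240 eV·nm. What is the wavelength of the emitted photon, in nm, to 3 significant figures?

113 nm

For Z = 6 the level energies scale as Z², so the effective Rydberg energy is 13.6 × 36 = 489.6 eV.
ΔE = 489.6 × (1/4² − 1/5²) = 489.6 × 0.02250 = 11.02 eV.
λ = hc/ΔE = 1240 / 11.02 = 113 nm.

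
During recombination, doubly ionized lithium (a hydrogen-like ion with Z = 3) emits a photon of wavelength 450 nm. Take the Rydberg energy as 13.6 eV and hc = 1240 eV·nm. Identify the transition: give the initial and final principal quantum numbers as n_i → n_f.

n_i = 5, n_f = 4

The photon energy is ΔE = hc/λ = 1240 / 450 = 2.756 eV.
With Z = 3, ΔE = 122.4 × (1/n_f² − 1/n_i²), so 1/n_f² − 1/n_i² = 0.02251.
Trying n_f = 4 gives 1/n_i² = 0.03999, i.e. n_i ≈ 5; this pair matches.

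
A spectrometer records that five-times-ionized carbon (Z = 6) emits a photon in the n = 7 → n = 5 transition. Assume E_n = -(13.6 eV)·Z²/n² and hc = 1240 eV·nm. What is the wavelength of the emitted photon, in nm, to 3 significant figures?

For Z = 6 the level energies scale as Z², so the effective Rydberg energy is 13.6 × 36 = 489.6 eV.
ΔE = 489.6 × (1/5² − 1/7²) = 489.6 × 0.01959 = 9.592 eV.
λ = hc/ΔE = 1240 / 9.592 = 129 nm.

129 nm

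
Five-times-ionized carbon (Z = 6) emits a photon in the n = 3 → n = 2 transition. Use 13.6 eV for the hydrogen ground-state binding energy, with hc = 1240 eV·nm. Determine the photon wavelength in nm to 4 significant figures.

For Z = 6 the level energies scale as Z², so the effective Rydberg energy is 13.6 × 36 = 489.6 eV.
ΔE = 489.6 × (1/2² − 1/3²) = 489.6 × 0.1389 = 68.00 eV.
λ = hc/ΔE = 1240 / 68.00 = 18.24 nm.

18.24 nm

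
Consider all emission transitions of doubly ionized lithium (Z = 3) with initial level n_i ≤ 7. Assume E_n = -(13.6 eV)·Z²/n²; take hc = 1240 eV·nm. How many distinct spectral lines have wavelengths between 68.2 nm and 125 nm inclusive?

3

Enumerate all n_i → n_f pairs with 1 ≤ n_f < n_i ≤ 7 and compute λ = 1240 / [13.6·9·(1/n_f² − 1/n_i²)].
Lines falling in [68.2, 125] nm: 3→2 (72.94 nm), 7→3 (111.7 nm), 6→3 (121.6 nm).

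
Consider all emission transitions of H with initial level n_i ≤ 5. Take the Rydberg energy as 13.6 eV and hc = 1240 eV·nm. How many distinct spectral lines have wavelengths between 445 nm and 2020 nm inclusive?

Enumerate all n_i → n_f pairs with 1 ≤ n_f < n_i ≤ 5 and compute λ = 1240 / [13.6·1·(1/n_f² − 1/n_i²)].
Lines falling in [445, 2020] nm: 4→2 (486.3 nm), 3→2 (656.5 nm), 5→3 (1282 nm), 4→3 (1876 nm).

4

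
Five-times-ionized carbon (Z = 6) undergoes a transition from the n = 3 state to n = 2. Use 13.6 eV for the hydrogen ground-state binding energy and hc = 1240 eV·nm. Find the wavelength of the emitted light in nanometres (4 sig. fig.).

For Z = 6 the level energies scale as Z², so the effective Rydberg energy is 13.6 × 36 = 489.6 eV.
ΔE = 489.6 × (1/2² − 1/3²) = 489.6 × 0.1389 = 68.00 eV.
λ = hc/ΔE = 1240 / 68.00 = 18.24 nm.

18.24 nm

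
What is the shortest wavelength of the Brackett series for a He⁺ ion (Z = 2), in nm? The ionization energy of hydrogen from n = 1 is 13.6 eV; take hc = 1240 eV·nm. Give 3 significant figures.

The Brackett series has lower level n_f = 4; the series limit corresponds to n_i → ∞.
ΔE_max = 13.6 × 4 / 4² = 3.400 eV.
λ_min = 1240 / 3.400 = 365 nm.

365 nm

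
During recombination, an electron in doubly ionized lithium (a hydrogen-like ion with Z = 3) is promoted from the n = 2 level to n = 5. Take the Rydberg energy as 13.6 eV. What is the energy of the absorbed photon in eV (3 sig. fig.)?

25.7 eV

The Bohr energies scale as Z², so for Z = 3: E_n = −122.4/n² eV.
E_5 = −122.4/25 = −4.896 eV and E_2 = −122.4/4 = −30.60 eV.
The photon energy is |E_5 − E_2| = 25.7 eV.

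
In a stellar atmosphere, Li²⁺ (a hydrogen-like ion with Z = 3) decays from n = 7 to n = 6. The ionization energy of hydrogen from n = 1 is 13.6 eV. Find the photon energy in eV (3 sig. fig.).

The Bohr energies scale as Z², so for Z = 3: E_n = −122.4/n² eV.
E_7 = −122.4/49 = −2.498 eV and E_6 = −122.4/36 = −3.400 eV.
The photon energy is |E_7 − E_6| = 0.902 eV.

0.902 eV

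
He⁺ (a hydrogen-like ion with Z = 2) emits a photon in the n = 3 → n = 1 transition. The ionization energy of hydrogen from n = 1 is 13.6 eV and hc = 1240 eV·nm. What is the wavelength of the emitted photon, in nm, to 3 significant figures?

25.6 nm

For Z = 2 the level energies scale as Z², so the effective Rydberg energy is 13.6 × 4 = 54.40 eV.
ΔE = 54.40 × (1/1² − 1/3²) = 54.40 × 0.8889 = 48.36 eV.
λ = hc/ΔE = 1240 / 48.36 = 25.6 nm.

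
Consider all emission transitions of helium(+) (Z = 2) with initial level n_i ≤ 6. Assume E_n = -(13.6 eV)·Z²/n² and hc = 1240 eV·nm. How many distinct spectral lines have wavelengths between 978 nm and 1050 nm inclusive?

1

Enumerate all n_i → n_f pairs with 1 ≤ n_f < n_i ≤ 6 and compute λ = 1240 / [13.6·4·(1/n_f² − 1/n_i²)].
Lines falling in [978, 1050] nm: 5→4 (1013 nm).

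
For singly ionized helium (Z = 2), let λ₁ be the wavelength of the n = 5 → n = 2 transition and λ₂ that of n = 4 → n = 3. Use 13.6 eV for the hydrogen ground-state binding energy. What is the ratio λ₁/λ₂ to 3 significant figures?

0.231

λ ∝ 1/ΔE ∝ 1/(1/n_f² − 1/n_i²), and the Z² and hc factors cancel in the ratio.
λ₁/λ₂ = (1/3² − 1/4²)/(1/2² − 1/5²) = 0.04861/0.2100 = 0.231.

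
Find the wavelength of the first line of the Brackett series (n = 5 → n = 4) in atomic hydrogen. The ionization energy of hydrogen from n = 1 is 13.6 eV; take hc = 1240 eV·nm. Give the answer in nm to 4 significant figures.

4052 nm

The Brackett series terminates on n_f = 4; the first line has n_i = 4+1 = 5.
ΔE = 13.60 × (1/4² − 1/5²) = 0.3060 eV.
λ = 1240 / 0.3060 = 4052 nm.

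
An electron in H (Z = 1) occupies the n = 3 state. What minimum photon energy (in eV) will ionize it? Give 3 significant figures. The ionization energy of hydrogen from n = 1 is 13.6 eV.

1.51 eV

E_3 = −13.60/9 = −1.51 eV, so ionization (to E = 0) requires 1.51 eV.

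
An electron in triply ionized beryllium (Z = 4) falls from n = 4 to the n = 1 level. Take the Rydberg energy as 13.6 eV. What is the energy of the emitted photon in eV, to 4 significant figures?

204.0 eV

The Bohr energies scale as Z², so for Z = 4: E_n = −217.6/n² eV.
E_4 = −217.6/16 = −13.60 eV and E_1 = −217.6/1 = −217.6 eV.
The photon energy is |E_4 − E_1| = 204.0 eV.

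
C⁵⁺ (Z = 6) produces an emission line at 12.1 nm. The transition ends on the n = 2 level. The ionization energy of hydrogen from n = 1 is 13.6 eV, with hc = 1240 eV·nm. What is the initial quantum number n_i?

n_i = 5

The photon energy is ΔE = hc/λ = 1240 / 12.1 = 102.5 eV.
With Z = 6, ΔE = 489.6 × (1/n_f² − 1/n_i²), so 1/n_f² − 1/n_i² = 0.2093.
With n_f = 2: 1/n_i² = 1/4 − 0.2093 = 0.04069, so n_i ≈ 4.96.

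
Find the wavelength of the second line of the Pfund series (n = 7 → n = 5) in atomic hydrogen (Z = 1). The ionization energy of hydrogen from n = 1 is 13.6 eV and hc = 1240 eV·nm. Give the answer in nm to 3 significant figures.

The Pfund series terminates on n_f = 5; the second line has n_i = 5+2 = 7.
ΔE = 13.60 × (1/5² − 1/7²) = 0.2664 eV.
λ = 1240 / 0.2664 = 4650 nm.

4650 nm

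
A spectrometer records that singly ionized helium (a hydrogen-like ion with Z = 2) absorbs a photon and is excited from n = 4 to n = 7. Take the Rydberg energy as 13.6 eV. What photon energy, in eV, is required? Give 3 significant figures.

2.29 eV

The Bohr energies scale as Z², so for Z = 2: E_n = −54.40/n² eV.
E_7 = −54.40/49 = −1.110 eV and E_4 = −54.40/16 = −3.400 eV.
The photon energy is |E_7 − E_4| = 2.29 eV.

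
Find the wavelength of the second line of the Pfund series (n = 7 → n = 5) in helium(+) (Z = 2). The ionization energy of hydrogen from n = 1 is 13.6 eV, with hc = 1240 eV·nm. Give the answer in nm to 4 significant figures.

The Pfund series terminates on n_f = 5; the second line has n_i = 5+2 = 7.
ΔE = 54.40 × (1/5² − 1/7²) = 1.066 eV.
λ = 1240 / 1.066 = 1163 nm.

1163 nm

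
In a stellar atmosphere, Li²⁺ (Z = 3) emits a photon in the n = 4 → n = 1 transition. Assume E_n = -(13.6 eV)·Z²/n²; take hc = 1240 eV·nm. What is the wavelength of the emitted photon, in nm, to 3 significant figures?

10.8 nm

For Z = 3 the level energies scale as Z², so the effective Rydberg energy is 13.6 × 9 = 122.4 eV.
ΔE = 122.4 × (1/1² − 1/4²) = 122.4 × 0.9375 = 114.8 eV.
λ = hc/ΔE = 1240 / 114.8 = 10.8 nm.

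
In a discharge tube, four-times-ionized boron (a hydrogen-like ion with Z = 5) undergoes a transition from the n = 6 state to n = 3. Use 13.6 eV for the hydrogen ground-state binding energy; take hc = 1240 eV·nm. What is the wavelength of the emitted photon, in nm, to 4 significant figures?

For Z = 5 the level energies scale as Z², so the effective Rydberg energy is 13.6 × 25 = 340.0 eV.
ΔE = 340.0 × (1/3² − 1/6²) = 340.0 × 0.08333 = 28.33 eV.
λ = hc/ΔE = 1240 / 28.33 = 43.76 nm.

43.76 nm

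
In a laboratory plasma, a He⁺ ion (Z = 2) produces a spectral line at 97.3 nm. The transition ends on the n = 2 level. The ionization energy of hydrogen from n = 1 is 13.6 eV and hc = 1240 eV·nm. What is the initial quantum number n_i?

n_i = 8

The photon energy is ΔE = hc/λ = 1240 / 97.3 = 12.74 eV.
With Z = 2, ΔE = 54.40 × (1/n_f² − 1/n_i²), so 1/n_f² − 1/n_i² = 0.2343.
With n_f = 2: 1/n_i² = 1/4 − 0.2343 = 0.01573, so n_i ≈ 7.97.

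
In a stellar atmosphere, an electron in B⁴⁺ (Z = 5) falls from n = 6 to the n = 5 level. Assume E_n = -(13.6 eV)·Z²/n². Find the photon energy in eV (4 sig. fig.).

4.156 eV

The Bohr energies scale as Z², so for Z = 5: E_n = −340.0/n² eV.
E_6 = −340.0/36 = −9.444 eV and E_5 = −340.0/25 = −13.60 eV.
The photon energy is |E_6 − E_5| = 4.156 eV.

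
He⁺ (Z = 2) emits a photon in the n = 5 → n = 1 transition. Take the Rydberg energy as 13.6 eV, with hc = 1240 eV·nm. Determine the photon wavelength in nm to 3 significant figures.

23.7 nm

For Z = 2 the level energies scale as Z², so the effective Rydberg energy is 13.6 × 4 = 54.40 eV.
ΔE = 54.40 × (1/1² − 1/5²) = 54.40 × 0.9600 = 52.22 eV.
λ = hc/ΔE = 1240 / 52.22 = 23.7 nm.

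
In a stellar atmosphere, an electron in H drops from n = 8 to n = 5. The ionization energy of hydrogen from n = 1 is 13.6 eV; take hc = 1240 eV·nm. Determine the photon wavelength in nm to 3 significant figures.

ΔE = 13.60 × (1/5² − 1/8²) = 13.60 × 0.02438 = 0.3315 eV.
λ = hc/ΔE = 1240 / 0.3315 = 3740 nm.
This line belongs to the Pfund series.

3740 nm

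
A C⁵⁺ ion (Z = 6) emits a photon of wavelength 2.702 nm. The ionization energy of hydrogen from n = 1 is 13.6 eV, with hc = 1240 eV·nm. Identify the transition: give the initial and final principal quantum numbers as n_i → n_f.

n_i = 4, n_f = 1

The photon energy is ΔE = hc/λ = 1240 / 2.702 = 458.9 eV.
With Z = 6, ΔE = 489.6 × (1/n_f² − 1/n_i²), so 1/n_f² − 1/n_i² = 0.9373.
Trying n_f = 1 gives 1/n_i² = 0.06266, i.e. n_i ≈ 4; this pair matches.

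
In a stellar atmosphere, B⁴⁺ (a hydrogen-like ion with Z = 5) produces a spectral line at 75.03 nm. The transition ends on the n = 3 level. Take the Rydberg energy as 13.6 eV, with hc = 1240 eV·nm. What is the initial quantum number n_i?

n_i = 4

The photon energy is ΔE = hc/λ = 1240 / 75.03 = 16.53 eV.
With Z = 5, ΔE = 340.0 × (1/n_f² − 1/n_i²), so 1/n_f² − 1/n_i² = 0.04861.
With n_f = 3: 1/n_i² = 1/9 − 0.04861 = 0.06250, so n_i ≈ 4.00.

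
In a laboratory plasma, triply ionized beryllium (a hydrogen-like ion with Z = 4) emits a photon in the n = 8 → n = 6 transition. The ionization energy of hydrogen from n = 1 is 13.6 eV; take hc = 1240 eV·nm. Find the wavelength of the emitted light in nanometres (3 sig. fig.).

For Z = 4 the level energies scale as Z², so the effective Rydberg energy is 13.6 × 16 = 217.6 eV.
ΔE = 217.6 × (1/6² − 1/8²) = 217.6 × 0.01215 = 2.644 eV.
λ = hc/ΔE = 1240 / 2.644 = 469 nm.

469 nm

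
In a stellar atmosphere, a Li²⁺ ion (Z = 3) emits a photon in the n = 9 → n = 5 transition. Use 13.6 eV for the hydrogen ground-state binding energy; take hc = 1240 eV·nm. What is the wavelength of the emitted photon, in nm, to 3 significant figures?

For Z = 3 the level energies scale as Z², so the effective Rydberg energy is 13.6 × 9 = 122.4 eV.
ΔE = 122.4 × (1/5² − 1/9²) = 122.4 × 0.02765 = 3.385 eV.
λ = hc/ΔE = 1240 / 3.385 = 366 nm.

366 nm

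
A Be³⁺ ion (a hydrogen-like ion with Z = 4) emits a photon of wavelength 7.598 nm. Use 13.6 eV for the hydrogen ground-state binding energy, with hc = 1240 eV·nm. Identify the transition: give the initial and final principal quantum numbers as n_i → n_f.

n_i = 2, n_f = 1

The photon energy is ΔE = hc/λ = 1240 / 7.598 = 163.2 eV.
With Z = 4, ΔE = 217.6 × (1/n_f² − 1/n_i²), so 1/n_f² − 1/n_i² = 0.7500.
Trying n_f = 1 gives 1/n_i² = 0.2500, i.e. n_i ≈ 2; this pair matches.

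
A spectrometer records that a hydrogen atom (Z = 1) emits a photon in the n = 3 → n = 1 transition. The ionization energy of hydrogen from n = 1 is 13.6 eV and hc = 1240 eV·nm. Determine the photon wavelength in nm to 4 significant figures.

102.6 nm

ΔE = 13.60 × (1/1² − 1/3²) = 13.60 × 0.8889 = 12.09 eV.
λ = hc/ΔE = 1240 / 12.09 = 102.6 nm.
This line belongs to the Lyman series.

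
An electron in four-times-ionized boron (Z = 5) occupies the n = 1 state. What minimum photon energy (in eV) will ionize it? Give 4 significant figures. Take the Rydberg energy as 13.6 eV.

E_n = −13.6 Z²/n² = −340.0/n² eV for Z = 5.
E_1 = −340.0/1 = −340.0 eV, so ionization (to E = 0) requires 340.0 eV.

340.0 eV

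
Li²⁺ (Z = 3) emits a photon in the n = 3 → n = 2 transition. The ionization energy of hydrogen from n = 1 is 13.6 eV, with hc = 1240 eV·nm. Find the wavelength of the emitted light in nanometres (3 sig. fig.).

72.9 nm

For Z = 3 the level energies scale as Z², so the effective Rydberg energy is 13.6 × 9 = 122.4 eV.
ΔE = 122.4 × (1/2² − 1/3²) = 122.4 × 0.1389 = 17.00 eV.
λ = hc/ΔE = 1240 / 17.00 = 72.9 nm.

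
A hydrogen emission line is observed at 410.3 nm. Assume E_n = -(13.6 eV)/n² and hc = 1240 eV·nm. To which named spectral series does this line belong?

Balmer

ΔE = 1240/410.3 = 3.022 eV.
This matches 13.6 × (1/2² − 1/6²), so n_f = 2: the Balmer series.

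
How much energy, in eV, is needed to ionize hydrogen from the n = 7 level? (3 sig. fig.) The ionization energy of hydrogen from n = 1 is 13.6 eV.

E_7 = −13.60/49 = −0.278 eV, so ionization (to E = 0) requires 0.278 eV.

0.278 eV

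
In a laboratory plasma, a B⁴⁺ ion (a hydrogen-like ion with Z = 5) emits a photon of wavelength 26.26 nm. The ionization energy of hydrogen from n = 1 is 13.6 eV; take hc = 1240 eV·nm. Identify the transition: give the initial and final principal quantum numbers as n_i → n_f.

The photon energy is ΔE = hc/λ = 1240 / 26.26 = 47.22 eV.
With Z = 5, ΔE = 340.0 × (1/n_f² − 1/n_i²), so 1/n_f² − 1/n_i² = 0.1389.
Trying n_f = 2 gives 1/n_i² = 0.1111, i.e. n_i ≈ 3; this pair matches.

n_i = 3, n_f = 2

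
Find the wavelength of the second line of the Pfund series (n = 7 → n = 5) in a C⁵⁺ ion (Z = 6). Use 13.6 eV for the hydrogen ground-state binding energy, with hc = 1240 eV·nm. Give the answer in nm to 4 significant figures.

129.3 nm

The Pfund series terminates on n_f = 5; the second line has n_i = 5+2 = 7.
ΔE = 489.6 × (1/5² − 1/7²) = 9.592 eV.
λ = 1240 / 9.592 = 129.3 nm.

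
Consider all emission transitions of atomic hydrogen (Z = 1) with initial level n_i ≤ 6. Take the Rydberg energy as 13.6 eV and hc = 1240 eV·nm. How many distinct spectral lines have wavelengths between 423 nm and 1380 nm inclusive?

5

Enumerate all n_i → n_f pairs with 1 ≤ n_f < n_i ≤ 6 and compute λ = 1240 / [13.6·1·(1/n_f² − 1/n_i²)].
Lines falling in [423, 1380] nm: 5→2 (434.2 nm), 4→2 (486.3 nm), 3→2 (656.5 nm), 6→3 (1094 nm), 5→3 (1282 nm).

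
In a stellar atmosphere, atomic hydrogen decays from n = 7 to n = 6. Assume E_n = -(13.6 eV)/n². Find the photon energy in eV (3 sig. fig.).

0.100 eV

E_7 = −13.60/49 = −0.2776 eV and E_6 = −13.60/36 = −0.3778 eV.
The photon energy is |E_7 − E_6| = 0.100 eV.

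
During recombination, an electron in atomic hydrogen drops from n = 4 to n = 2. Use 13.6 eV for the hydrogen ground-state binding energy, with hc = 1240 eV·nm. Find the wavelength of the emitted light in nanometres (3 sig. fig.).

486 nm

ΔE = 13.60 × (1/2² − 1/4²) = 13.60 × 0.1875 = 2.550 eV.
λ = hc/ΔE = 1240 / 2.550 = 486 nm.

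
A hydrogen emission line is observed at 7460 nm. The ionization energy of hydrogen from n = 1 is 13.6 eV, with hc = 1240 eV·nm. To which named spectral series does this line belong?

Pfund

ΔE = 1240/7460 = 0.1662 eV.
This matches 13.6 × (1/5² − 1/6²), so n_f = 5: the Pfund series.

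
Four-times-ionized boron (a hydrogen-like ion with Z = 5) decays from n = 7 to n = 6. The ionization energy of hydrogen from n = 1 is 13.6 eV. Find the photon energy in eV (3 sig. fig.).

2.51 eV

The Bohr energies scale as Z², so for Z = 5: E_n = −340.0/n² eV.
E_7 = −340.0/49 = −6.939 eV and E_6 = −340.0/36 = −9.444 eV.
The photon energy is |E_7 − E_6| = 2.51 eV.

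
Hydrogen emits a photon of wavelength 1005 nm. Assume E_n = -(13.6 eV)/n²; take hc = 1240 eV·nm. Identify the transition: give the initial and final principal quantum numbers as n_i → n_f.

n_i = 7, n_f = 3

The photon energy is ΔE = hc/λ = 1240 / 1005 = 1.234 eV.
With Z = 1, ΔE = 13.60 × (1/n_f² − 1/n_i²), so 1/n_f² − 1/n_i² = 0.09072.
Trying n_f = 3 gives 1/n_i² = 0.02039, i.e. n_i ≈ 7; this pair matches.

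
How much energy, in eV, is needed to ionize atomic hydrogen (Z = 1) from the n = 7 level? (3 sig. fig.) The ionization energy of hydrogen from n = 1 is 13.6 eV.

0.278 eV

E_7 = −13.60/49 = −0.278 eV, so ionization (to E = 0) requires 0.278 eV.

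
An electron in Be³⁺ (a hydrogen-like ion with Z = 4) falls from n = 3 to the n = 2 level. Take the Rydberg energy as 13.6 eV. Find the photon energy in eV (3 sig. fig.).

The Bohr energies scale as Z², so for Z = 4: E_n = −217.6/n² eV.
E_3 = −217.6/9 = −24.18 eV and E_2 = −217.6/4 = −54.40 eV.
The photon energy is |E_3 − E_2| = 30.2 eV.

30.2 eV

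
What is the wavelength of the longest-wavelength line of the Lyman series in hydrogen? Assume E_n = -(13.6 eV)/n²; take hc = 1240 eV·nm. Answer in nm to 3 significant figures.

The Lyman series terminates on n_f = 1; the first line has n_i = 1+1 = 2.
ΔE = 13.60 × (1/1² − 1/2²) = 10.20 eV.
λ = 1240 / 10.20 = 122 nm.

122 nm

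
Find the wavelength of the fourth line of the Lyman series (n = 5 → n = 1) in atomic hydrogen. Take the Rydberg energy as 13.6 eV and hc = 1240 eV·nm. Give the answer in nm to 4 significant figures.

The Lyman series terminates on n_f = 1; the fourth line has n_i = 1+4 = 5.
ΔE = 13.60 × (1/1² − 1/5²) = 13.06 eV.
λ = 1240 / 13.06 = 94.98 nm.

94.98 nm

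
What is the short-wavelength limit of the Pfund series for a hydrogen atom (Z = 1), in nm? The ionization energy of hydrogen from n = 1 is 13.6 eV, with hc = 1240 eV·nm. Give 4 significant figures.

2279 nm

The Pfund series has lower level n_f = 5; the series limit corresponds to n_i → ∞.
ΔE_max = 13.6 × 1 / 5² = 0.5440 eV.
λ_min = 1240 / 0.5440 = 2279 nm.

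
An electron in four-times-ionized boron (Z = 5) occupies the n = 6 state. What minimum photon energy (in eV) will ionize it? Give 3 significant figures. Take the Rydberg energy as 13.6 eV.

E_n = −13.6 Z²/n² = −340.0/n² eV for Z = 5.
E_6 = −340.0/36 = −9.44 eV, so ionization (to E = 0) requires 9.44 eV.

9.44 eV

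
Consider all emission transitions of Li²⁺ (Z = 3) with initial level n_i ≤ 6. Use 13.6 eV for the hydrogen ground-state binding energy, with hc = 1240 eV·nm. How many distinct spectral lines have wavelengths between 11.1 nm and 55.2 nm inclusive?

Enumerate all n_i → n_f pairs with 1 ≤ n_f < n_i ≤ 6 and compute λ = 1240 / [13.6·9·(1/n_f² − 1/n_i²)].
Lines falling in [11.1, 55.2] nm: 3→1 (11.40 nm), 2→1 (13.51 nm), 6→2 (45.59 nm), 5→2 (48.24 nm), 4→2 (54.03 nm).

5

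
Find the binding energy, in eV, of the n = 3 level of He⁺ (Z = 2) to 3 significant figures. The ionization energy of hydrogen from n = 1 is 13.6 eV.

E_n = −13.6 Z²/n² = −54.40/n² eV for Z = 2.
E_3 = −54.40/9 = −6.04 eV, so ionization (to E = 0) requires 6.04 eV.

6.04 eV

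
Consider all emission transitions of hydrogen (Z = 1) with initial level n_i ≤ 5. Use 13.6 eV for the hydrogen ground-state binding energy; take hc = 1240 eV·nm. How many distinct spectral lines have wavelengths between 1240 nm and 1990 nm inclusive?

Enumerate all n_i → n_f pairs with 1 ≤ n_f < n_i ≤ 5 and compute λ = 1240 / [13.6·1·(1/n_f² − 1/n_i²)].
Lines falling in [1240, 1990] nm: 5→3 (1282 nm), 4→3 (1876 nm).

2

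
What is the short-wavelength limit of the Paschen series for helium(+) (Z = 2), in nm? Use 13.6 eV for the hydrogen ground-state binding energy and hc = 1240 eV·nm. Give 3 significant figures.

205 nm

The Paschen series has lower level n_f = 3; the series limit corresponds to n_i → ∞.
ΔE_max = 13.6 × 4 / 3² = 6.044 eV.
λ_min = 1240 / 6.044 = 205 nm.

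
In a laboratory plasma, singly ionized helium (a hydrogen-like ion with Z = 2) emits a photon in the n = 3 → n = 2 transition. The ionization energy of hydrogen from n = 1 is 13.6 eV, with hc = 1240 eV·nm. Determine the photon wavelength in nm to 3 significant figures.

164 nm

For Z = 2 the level energies scale as Z², so the effective Rydberg energy is 13.6 × 4 = 54.40 eV.
ΔE = 54.40 × (1/2² − 1/3²) = 54.40 × 0.1389 = 7.556 eV.
λ = hc/ΔE = 1240 / 7.556 = 164 nm.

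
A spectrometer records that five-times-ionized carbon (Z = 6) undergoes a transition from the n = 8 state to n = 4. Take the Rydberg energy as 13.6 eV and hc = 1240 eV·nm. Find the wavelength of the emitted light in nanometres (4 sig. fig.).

54.03 nm

For Z = 6 the level energies scale as Z², so the effective Rydberg energy is 13.6 × 36 = 489.6 eV.
ΔE = 489.6 × (1/4² − 1/8²) = 489.6 × 0.04688 = 22.95 eV.
λ = hc/ΔE = 1240 / 22.95 = 54.03 nm.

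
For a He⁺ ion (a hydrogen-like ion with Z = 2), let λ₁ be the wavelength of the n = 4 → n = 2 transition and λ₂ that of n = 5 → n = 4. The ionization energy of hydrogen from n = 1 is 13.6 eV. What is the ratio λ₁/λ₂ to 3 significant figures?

λ ∝ 1/ΔE ∝ 1/(1/n_f² − 1/n_i²), and the Z² and hc factors cancel in the ratio.
λ₁/λ₂ = (1/4² − 1/5²)/(1/2² − 1/4²) = 0.02250/0.1875 = 0.120.

0.120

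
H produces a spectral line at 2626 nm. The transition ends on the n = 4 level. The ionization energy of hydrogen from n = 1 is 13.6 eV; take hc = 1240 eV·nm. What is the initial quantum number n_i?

n_i = 6

The photon energy is ΔE = hc/λ = 1240 / 2626 = 0.4722 eV.
With Z = 1, ΔE = 13.60 × (1/n_f² − 1/n_i²), so 1/n_f² − 1/n_i² = 0.03472.
With n_f = 4: 1/n_i² = 1/16 − 0.03472 = 0.02778, so n_i ≈ 6.00.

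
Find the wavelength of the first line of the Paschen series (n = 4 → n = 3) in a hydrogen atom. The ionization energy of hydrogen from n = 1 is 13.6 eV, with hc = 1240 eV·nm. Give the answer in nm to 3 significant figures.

1880 nm

The Paschen series terminates on n_f = 3; the first line has n_i = 3+1 = 4.
ΔE = 13.60 × (1/3² − 1/4²) = 0.6611 eV.
λ = 1240 / 0.6611 = 1880 nm.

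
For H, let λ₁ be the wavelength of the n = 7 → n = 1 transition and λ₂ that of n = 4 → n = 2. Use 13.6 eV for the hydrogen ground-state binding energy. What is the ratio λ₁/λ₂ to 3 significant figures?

λ ∝ 1/ΔE ∝ 1/(1/n_f² − 1/n_i²), and the Z² and hc factors cancel in the ratio.
λ₁/λ₂ = (1/2² − 1/4²)/(1/1² − 1/7²) = 0.1875/0.9796 = 0.191.

0.191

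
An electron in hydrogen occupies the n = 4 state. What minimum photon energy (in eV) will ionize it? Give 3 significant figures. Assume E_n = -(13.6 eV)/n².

E_4 = −13.60/16 = −0.850 eV, so ionization (to E = 0) requires 0.850 eV.

0.850 eV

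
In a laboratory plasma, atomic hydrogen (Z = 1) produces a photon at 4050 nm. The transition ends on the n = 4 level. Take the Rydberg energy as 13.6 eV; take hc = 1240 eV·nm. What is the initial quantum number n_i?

The photon energy is ΔE = hc/λ = 1240 / 4050 = 0.3062 eV.
With Z = 1, ΔE = 13.60 × (1/n_f² − 1/n_i²), so 1/n_f² − 1/n_i² = 0.02251.
With n_f = 4: 1/n_i² = 1/16 − 0.02251 = 0.03999, so n_i ≈ 5.00.

n_i = 5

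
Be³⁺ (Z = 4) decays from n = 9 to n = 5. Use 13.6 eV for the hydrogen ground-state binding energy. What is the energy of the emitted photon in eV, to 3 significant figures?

The Bohr energies scale as Z², so for Z = 4: E_n = −217.6/n² eV.
E_9 = −217.6/81 = −2.686 eV and E_5 = −217.6/25 = −8.704 eV.
The photon energy is |E_9 − E_5| = 6.02 eV.

6.02 eV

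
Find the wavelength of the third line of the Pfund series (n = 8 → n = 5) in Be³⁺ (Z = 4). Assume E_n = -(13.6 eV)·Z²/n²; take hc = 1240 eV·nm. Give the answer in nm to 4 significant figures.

233.8 nm

The Pfund series terminates on n_f = 5; the third line has n_i = 5+3 = 8.
ΔE = 217.6 × (1/5² − 1/8²) = 5.304 eV.
λ = 1240 / 5.304 = 233.8 nm.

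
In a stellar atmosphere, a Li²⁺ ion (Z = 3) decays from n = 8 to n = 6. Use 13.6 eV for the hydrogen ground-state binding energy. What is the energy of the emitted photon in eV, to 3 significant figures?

The Bohr energies scale as Z², so for Z = 3: E_n = −122.4/n² eV.
E_8 = −122.4/64 = −1.913 eV and E_6 = −122.4/36 = −3.400 eV.
The photon energy is |E_8 − E_6| = 1.49 eV.

1.49 eV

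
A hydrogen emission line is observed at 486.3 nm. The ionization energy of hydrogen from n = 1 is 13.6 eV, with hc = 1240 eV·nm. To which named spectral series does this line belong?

ΔE = 1240/486.3 = 2.550 eV.
This matches 13.6 × (1/2² − 1/4²), so n_f = 2: the Balmer series.

Balmer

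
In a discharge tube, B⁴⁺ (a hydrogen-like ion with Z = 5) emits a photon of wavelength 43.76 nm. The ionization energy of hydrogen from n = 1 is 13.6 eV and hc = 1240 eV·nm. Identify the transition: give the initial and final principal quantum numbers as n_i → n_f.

n_i = 6, n_f = 3

The photon energy is ΔE = hc/λ = 1240 / 43.76 = 28.34 eV.
With Z = 5, ΔE = 340.0 × (1/n_f² − 1/n_i²), so 1/n_f² − 1/n_i² = 0.08334.
Trying n_f = 3 gives 1/n_i² = 0.02777, i.e. n_i ≈ 6; this pair matches.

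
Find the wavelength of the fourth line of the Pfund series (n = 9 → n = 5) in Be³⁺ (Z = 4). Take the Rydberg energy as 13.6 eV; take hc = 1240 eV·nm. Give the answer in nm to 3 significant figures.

206 nm

The Pfund series terminates on n_f = 5; the fourth line has n_i = 5+4 = 9.
ΔE = 217.6 × (1/5² − 1/9²) = 6.018 eV.
λ = 1240 / 6.018 = 206 nm.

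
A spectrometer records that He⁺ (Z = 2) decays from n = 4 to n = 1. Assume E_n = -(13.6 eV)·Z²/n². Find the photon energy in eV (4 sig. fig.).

51.00 eV

The Bohr energies scale as Z², so for Z = 2: E_n = −54.40/n² eV.
E_4 = −54.40/16 = −3.400 eV and E_1 = −54.40/1 = −54.40 eV.
The photon energy is |E_4 − E_1| = 51.00 eV.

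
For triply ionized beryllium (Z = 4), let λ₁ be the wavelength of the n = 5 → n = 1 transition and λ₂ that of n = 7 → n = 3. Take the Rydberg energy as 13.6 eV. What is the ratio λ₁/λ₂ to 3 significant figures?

λ ∝ 1/ΔE ∝ 1/(1/n_f² − 1/n_i²), and the Z² and hc factors cancel in the ratio.
λ₁/λ₂ = (1/3² − 1/7²)/(1/1² − 1/5²) = 0.09070/0.9600 = 0.0945.

0.0945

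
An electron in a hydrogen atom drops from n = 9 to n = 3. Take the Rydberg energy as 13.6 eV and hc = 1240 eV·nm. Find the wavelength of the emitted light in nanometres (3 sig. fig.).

923 nm

ΔE = 13.60 × (1/3² − 1/9²) = 13.60 × 0.09877 = 1.343 eV.
λ = hc/ΔE = 1240 / 1.343 = 923 nm.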